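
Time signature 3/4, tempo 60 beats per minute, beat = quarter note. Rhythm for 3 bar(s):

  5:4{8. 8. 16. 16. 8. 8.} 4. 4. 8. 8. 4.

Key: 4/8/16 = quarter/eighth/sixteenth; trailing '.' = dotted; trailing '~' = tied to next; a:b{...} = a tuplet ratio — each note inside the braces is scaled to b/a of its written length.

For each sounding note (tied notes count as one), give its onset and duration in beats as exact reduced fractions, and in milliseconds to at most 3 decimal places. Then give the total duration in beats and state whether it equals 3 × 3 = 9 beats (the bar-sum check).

1) 0.0ms=0b +600.0ms=3/5b
2) 600.0ms=3/5b +600.0ms=3/5b
3) 1200.0ms=6/5b +300.0ms=3/10b
4) 1500.0ms=3/2b +300.0ms=3/10b
5) 1800.0ms=9/5b +600.0ms=3/5b
6) 2400.0ms=12/5b +600.0ms=3/5b
7) 3000.0ms=3b +1500.0ms=3/2b
8) 4500.0ms=9/2b +1500.0ms=3/2b
9) 6000.0ms=6b +750.0ms=3/4b
10) 6750.0ms=27/4b +750.0ms=3/4b
11) 7500.0ms=15/2b +1500.0ms=3/2b
Σ=9b of 9 (60bpm 3/4) — PASS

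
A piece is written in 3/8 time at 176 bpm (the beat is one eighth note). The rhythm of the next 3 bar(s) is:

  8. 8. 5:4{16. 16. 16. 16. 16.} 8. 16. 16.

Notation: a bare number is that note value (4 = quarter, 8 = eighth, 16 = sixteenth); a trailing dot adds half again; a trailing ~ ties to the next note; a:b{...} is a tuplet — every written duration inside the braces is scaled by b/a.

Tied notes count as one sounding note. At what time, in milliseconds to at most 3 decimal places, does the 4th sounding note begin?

note 4 onset = 18/5b = 1227.273ms

1. 0.0ms @ 0 + 511.364ms (3/2)
2. 511.364ms @ 3/2 + 511.364ms (3/2)
3. 1022.727ms @ 3 + 204.545ms (3/5)
4. 1227.273ms @ 18/5 + 204.545ms (3/5)
5. 1431.818ms @ 21/5 + 204.545ms (3/5)
6. 1636.364ms @ 24/5 + 204.545ms (3/5)
7. 1840.909ms @ 27/5 + 204.545ms (3/5)
8. 2045.455ms @ 6 + 511.364ms (3/2)
9. 2556.818ms @ 15/2 + 255.682ms (3/4)
10. 2812.5ms @ 33/4 + 255.682ms (3/4)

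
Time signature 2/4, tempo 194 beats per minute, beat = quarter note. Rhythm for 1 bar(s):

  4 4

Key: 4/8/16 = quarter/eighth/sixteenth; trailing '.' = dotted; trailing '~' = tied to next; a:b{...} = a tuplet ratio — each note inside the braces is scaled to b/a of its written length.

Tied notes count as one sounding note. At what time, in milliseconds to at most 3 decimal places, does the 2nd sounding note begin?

note 2 onset = 1b = 309.278ms

1. 0.0ms @ 0 + 309.278ms (1)
2. 309.278ms @ 1 + 309.278ms (1)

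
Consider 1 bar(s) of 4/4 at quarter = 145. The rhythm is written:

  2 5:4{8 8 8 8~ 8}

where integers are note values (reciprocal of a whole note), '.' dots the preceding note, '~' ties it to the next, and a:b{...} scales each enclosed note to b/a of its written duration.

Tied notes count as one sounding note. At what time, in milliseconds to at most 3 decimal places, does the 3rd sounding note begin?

1. 0.0ms @ 0 + 827.586ms (2)
2. 827.586ms @ 2 + 165.517ms (2/5)
3. 993.103ms @ 12/5 + 165.517ms (2/5)
4. 1158.621ms @ 14/5 + 165.517ms (2/5)
5. 1324.138ms @ 16/5 + 331.034ms (4/5)

note 3 onset = 12/5b = 993.103ms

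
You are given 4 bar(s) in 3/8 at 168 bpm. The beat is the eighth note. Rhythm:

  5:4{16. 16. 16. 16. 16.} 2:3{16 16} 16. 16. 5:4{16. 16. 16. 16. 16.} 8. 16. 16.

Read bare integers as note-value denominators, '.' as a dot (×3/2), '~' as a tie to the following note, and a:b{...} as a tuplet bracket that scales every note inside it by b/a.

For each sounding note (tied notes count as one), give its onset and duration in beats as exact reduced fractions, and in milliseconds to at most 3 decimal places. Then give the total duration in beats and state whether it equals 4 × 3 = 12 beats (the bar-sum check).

1) 0.0ms=0b +214.286ms=3/5b
2) 214.286ms=3/5b +214.286ms=3/5b
3) 428.571ms=6/5b +214.286ms=3/5b
4) 642.857ms=9/5b +214.286ms=3/5b
5) 857.143ms=12/5b +214.286ms=3/5b
6) 1071.429ms=3b +267.857ms=3/4b
7) 1339.286ms=15/4b +267.857ms=3/4b
8) 1607.143ms=9/2b +267.857ms=3/4b
9) 1875.0ms=21/4b +267.857ms=3/4b
10) 2142.857ms=6b +214.286ms=3/5b
11) 2357.143ms=33/5b +214.286ms=3/5b
12) 2571.429ms=36/5b +214.286ms=3/5b
13) 2785.714ms=39/5b +214.286ms=3/5b
14) 3000.0ms=42/5b +214.286ms=3/5b
15) 3214.286ms=9b +535.714ms=3/2b
16) 3750.0ms=21/2b +267.857ms=3/4b
17) 4017.857ms=45/4b +267.857ms=3/4b
Σ=12b of 12 (168bpm 3/8) — PASS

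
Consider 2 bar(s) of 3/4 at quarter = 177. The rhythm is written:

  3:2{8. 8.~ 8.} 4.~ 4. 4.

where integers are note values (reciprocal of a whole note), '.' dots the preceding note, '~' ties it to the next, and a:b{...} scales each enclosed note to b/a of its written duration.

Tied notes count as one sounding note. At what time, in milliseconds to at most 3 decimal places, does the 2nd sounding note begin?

note 2 onset = 1/2b = 169.492ms

1. 0.0ms @ 0 + 169.492ms (1/2)
2. 169.492ms @ 1/2 + 338.983ms (1)
3. 508.475ms @ 3/2 + 1016.949ms (3)
4. 1525.424ms @ 9/2 + 508.475ms (3/2)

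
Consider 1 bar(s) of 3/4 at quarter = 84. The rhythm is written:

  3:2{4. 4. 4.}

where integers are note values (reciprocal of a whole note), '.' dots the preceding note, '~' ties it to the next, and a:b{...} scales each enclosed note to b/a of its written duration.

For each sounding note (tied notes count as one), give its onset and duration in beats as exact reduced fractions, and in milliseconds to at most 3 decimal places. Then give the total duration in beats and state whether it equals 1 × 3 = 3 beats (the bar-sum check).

1) 0.0ms=0b +714.286ms=1b
2) 714.286ms=1b +714.286ms=1b
3) 1428.571ms=2b +714.286ms=1b
Σ=3b of 3 (84bpm 3/4) — PASS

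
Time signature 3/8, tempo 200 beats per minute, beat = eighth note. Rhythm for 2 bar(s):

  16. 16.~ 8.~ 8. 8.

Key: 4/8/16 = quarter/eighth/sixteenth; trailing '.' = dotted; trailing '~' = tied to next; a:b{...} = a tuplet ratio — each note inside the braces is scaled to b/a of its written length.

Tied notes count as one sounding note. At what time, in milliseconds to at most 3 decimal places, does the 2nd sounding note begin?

note 2 onset = 3/4b = 225.0ms

1. 0.0ms @ 0 + 225.0ms (3/4)
2. 225.0ms @ 3/4 + 1125.0ms (15/4)
3. 1350.0ms @ 9/2 + 450.0ms (3/2)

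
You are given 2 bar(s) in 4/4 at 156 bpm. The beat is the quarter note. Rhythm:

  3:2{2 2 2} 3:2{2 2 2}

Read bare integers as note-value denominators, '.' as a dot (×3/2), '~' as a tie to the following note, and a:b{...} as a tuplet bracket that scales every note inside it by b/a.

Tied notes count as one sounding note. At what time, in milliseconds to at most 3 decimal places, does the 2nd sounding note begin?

1. 0.0ms @ 0 + 512.821ms (4/3)
2. 512.821ms @ 4/3 + 512.821ms (4/3)
3. 1025.641ms @ 8/3 + 512.821ms (4/3)
4. 1538.462ms @ 4 + 512.821ms (4/3)
5. 2051.282ms @ 16/3 + 512.821ms (4/3)
6. 2564.103ms @ 20/3 + 512.821ms (4/3)

note 2 onset = 4/3b = 512.821ms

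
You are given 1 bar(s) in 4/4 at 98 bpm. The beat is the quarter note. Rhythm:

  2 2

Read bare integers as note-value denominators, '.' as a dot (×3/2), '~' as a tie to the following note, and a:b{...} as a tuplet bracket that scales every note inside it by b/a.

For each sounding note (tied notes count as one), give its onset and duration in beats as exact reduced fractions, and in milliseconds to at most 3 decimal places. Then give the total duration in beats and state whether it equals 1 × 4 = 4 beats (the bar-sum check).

1) 0.0ms=0b +1224.49ms=2b
2) 1224.49ms=2b +1224.49ms=2b
Σ=4b of 4 (98bpm 4/4) — PASS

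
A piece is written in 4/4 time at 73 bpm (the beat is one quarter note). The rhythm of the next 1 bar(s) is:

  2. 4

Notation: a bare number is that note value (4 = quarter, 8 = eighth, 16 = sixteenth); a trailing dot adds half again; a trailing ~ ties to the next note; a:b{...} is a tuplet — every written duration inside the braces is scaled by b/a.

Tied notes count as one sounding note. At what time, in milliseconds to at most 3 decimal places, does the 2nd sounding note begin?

1. 0.0ms @ 0 + 2465.753ms (3)
2. 2465.753ms @ 3 + 821.918ms (1)

note 2 onset = 3b = 2465.753ms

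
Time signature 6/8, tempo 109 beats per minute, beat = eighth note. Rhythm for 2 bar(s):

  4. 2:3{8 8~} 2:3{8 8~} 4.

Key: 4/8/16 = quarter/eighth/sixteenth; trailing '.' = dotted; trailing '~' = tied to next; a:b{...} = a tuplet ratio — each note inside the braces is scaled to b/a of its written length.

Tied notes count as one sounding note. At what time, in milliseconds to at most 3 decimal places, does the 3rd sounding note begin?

note 3 onset = 9/2b = 2477.064ms

1. 0.0ms @ 0 + 1651.376ms (3)
2. 1651.376ms @ 3 + 825.688ms (3/2)
3. 2477.064ms @ 9/2 + 1651.376ms (3)
4. 4128.44ms @ 15/2 + 2477.064ms (9/2)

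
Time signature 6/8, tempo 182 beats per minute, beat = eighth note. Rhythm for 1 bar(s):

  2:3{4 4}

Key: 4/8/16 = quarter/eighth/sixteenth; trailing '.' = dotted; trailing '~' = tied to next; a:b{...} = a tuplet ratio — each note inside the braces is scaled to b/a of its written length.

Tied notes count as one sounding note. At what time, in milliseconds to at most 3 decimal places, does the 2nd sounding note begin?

1. 0.0ms @ 0 + 989.011ms (3)
2. 989.011ms @ 3 + 989.011ms (3)

note 2 onset = 3b = 989.011ms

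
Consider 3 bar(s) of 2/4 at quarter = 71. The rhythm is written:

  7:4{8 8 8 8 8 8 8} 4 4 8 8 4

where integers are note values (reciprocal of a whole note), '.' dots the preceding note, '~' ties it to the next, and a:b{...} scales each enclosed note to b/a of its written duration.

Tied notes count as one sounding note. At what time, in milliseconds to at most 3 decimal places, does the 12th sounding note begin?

note 12 onset = 5b = 4225.352ms

1. 0.0ms @ 0 + 241.449ms (2/7)
2. 241.449ms @ 2/7 + 241.449ms (2/7)
3. 482.897ms @ 4/7 + 241.449ms (2/7)
4. 724.346ms @ 6/7 + 241.449ms (2/7)
5. 965.795ms @ 8/7 + 241.449ms (2/7)
6. 1207.243ms @ 10/7 + 241.449ms (2/7)
7. 1448.692ms @ 12/7 + 241.449ms (2/7)
8. 1690.141ms @ 2 + 845.07ms (1)
9. 2535.211ms @ 3 + 845.07ms (1)
10. 3380.282ms @ 4 + 422.535ms (1/2)
11. 3802.817ms @ 9/2 + 422.535ms (1/2)
12. 4225.352ms @ 5 + 845.07ms (1)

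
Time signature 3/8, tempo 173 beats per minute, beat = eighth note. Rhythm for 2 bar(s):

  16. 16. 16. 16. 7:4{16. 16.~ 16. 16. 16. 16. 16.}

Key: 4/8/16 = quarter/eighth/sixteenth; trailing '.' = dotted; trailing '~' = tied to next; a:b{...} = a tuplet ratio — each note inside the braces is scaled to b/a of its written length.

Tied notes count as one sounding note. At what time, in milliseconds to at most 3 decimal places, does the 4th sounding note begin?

1. 0.0ms @ 0 + 260.116ms (3/4)
2. 260.116ms @ 3/4 + 260.116ms (3/4)
3. 520.231ms @ 3/2 + 260.116ms (3/4)
4. 780.347ms @ 9/4 + 260.116ms (3/4)
5. 1040.462ms @ 3 + 148.637ms (3/7)
6. 1189.1ms @ 24/7 + 297.275ms (6/7)
7. 1486.375ms @ 30/7 + 148.637ms (3/7)
8. 1635.012ms @ 33/7 + 148.637ms (3/7)
9. 1783.65ms @ 36/7 + 148.637ms (3/7)
10. 1932.287ms @ 39/7 + 148.637ms (3/7)

note 4 onset = 9/4b = 780.347ms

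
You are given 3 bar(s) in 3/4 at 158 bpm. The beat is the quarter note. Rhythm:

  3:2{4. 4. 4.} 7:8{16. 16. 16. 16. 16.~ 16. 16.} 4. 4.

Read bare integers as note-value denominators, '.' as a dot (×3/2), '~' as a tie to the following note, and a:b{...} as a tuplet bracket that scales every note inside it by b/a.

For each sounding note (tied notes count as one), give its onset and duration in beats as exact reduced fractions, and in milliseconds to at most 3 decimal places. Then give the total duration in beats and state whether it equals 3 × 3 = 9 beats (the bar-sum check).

1) 0.0ms=0b +379.747ms=1b
2) 379.747ms=1b +379.747ms=1b
3) 759.494ms=2b +379.747ms=1b
4) 1139.241ms=3b +162.749ms=3/7b
5) 1301.989ms=24/7b +162.749ms=3/7b
6) 1464.738ms=27/7b +162.749ms=3/7b
7) 1627.486ms=30/7b +162.749ms=3/7b
8) 1790.235ms=33/7b +325.497ms=6/7b
9) 2115.732ms=39/7b +162.749ms=3/7b
10) 2278.481ms=6b +569.62ms=3/2b
11) 2848.101ms=15/2b +569.62ms=3/2b
Σ=9b of 9 (158bpm 3/4) — PASS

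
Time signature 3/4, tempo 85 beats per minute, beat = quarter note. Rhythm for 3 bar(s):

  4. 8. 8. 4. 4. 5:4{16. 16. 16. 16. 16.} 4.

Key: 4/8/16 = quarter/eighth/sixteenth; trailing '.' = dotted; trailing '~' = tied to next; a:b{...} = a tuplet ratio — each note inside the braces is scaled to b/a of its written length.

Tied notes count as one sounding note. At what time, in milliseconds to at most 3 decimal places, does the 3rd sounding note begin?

note 3 onset = 9/4b = 1588.235ms

1. 0.0ms @ 0 + 1058.824ms (3/2)
2. 1058.824ms @ 3/2 + 529.412ms (3/4)
3. 1588.235ms @ 9/4 + 529.412ms (3/4)
4. 2117.647ms @ 3 + 1058.824ms (3/2)
5. 3176.471ms @ 9/2 + 1058.824ms (3/2)
6. 4235.294ms @ 6 + 211.765ms (3/10)
7. 4447.059ms @ 63/10 + 211.765ms (3/10)
8. 4658.824ms @ 33/5 + 211.765ms (3/10)
9. 4870.588ms @ 69/10 + 211.765ms (3/10)
10. 5082.353ms @ 36/5 + 211.765ms (3/10)
11. 5294.118ms @ 15/2 + 1058.824ms (3/2)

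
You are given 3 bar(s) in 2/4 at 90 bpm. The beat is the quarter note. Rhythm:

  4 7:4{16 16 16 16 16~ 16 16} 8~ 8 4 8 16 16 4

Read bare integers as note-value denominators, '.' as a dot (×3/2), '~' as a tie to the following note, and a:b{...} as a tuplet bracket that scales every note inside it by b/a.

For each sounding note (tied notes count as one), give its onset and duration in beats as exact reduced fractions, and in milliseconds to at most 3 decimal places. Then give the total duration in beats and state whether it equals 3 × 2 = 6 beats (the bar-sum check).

1) 0.0ms=0b +666.667ms=1b
2) 666.667ms=1b +95.238ms=1/7b
3) 761.905ms=8/7b +95.238ms=1/7b
4) 857.143ms=9/7b +95.238ms=1/7b
5) 952.381ms=10/7b +95.238ms=1/7b
6) 1047.619ms=11/7b +190.476ms=2/7b
7) 1238.095ms=13/7b +95.238ms=1/7b
8) 1333.333ms=2b +666.667ms=1b
9) 2000.0ms=3b +666.667ms=1b
10) 2666.667ms=4b +333.333ms=1/2b
11) 3000.0ms=9/2b +166.667ms=1/4b
12) 3166.667ms=19/4b +166.667ms=1/4b
13) 3333.333ms=5b +666.667ms=1b
Σ=6b of 6 (90bpm 2/4) — PASS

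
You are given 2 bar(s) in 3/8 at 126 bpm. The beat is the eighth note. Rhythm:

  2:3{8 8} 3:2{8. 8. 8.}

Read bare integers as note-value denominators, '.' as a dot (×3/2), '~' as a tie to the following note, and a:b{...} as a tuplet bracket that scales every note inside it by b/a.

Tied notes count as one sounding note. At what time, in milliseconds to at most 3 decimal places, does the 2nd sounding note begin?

note 2 onset = 3/2b = 714.286ms

1. 0.0ms @ 0 + 714.286ms (3/2)
2. 714.286ms @ 3/2 + 714.286ms (3/2)
3. 1428.571ms @ 3 + 476.19ms (1)
4. 1904.762ms @ 4 + 476.19ms (1)
5. 2380.952ms @ 5 + 476.19ms (1)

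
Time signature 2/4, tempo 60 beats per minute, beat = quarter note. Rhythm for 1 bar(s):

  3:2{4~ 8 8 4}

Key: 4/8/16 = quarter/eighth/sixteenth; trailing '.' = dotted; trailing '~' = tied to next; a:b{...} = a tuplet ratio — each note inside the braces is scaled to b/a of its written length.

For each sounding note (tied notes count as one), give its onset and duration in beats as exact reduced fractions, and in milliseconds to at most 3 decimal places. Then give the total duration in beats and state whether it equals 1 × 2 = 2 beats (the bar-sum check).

1) 0.0ms=0b +1000.0ms=1b
2) 1000.0ms=1b +333.333ms=1/3b
3) 1333.333ms=4/3b +666.667ms=2/3b
Σ=2b of 2 (60bpm 2/4) — PASS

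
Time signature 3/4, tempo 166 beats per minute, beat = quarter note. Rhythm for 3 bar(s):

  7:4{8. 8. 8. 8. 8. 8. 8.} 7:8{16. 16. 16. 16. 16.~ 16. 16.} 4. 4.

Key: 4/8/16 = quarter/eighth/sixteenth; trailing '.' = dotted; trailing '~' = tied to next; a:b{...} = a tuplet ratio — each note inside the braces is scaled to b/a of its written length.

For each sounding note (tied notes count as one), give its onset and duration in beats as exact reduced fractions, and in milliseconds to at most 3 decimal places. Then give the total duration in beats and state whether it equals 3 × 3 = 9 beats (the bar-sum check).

1) 0.0ms=0b +154.905ms=3/7b
2) 154.905ms=3/7b +154.905ms=3/7b
3) 309.811ms=6/7b +154.905ms=3/7b
4) 464.716ms=9/7b +154.905ms=3/7b
5) 619.621ms=12/7b +154.905ms=3/7b
6) 774.527ms=15/7b +154.905ms=3/7b
7) 929.432ms=18/7b +154.905ms=3/7b
8) 1084.337ms=3b +154.905ms=3/7b
9) 1239.243ms=24/7b +154.905ms=3/7b
10) 1394.148ms=27/7b +154.905ms=3/7b
11) 1549.053ms=30/7b +154.905ms=3/7b
12) 1703.959ms=33/7b +309.811ms=6/7b
13) 2013.769ms=39/7b +154.905ms=3/7b
14) 2168.675ms=6b +542.169ms=3/2b
15) 2710.843ms=15/2b +542.169ms=3/2b
Σ=9b of 9 (166bpm 3/4) — PASS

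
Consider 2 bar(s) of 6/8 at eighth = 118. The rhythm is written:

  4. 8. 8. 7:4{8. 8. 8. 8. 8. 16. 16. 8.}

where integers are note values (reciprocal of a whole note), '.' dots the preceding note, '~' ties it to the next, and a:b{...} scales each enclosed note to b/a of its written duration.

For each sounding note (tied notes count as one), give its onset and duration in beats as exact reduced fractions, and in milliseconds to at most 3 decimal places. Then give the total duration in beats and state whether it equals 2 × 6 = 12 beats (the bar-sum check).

1) 0.0ms=0b +1525.424ms=3b
2) 1525.424ms=3b +762.712ms=3/2b
3) 2288.136ms=9/2b +762.712ms=3/2b
4) 3050.847ms=6b +435.835ms=6/7b
5) 3486.683ms=48/7b +435.835ms=6/7b
6) 3922.518ms=54/7b +435.835ms=6/7b
7) 4358.354ms=60/7b +435.835ms=6/7b
8) 4794.189ms=66/7b +435.835ms=6/7b
9) 5230.024ms=72/7b +217.918ms=3/7b
10) 5447.942ms=75/7b +217.918ms=3/7b
11) 5665.86ms=78/7b +435.835ms=6/7b
Σ=12b of 12 (118bpm 6/8) — PASS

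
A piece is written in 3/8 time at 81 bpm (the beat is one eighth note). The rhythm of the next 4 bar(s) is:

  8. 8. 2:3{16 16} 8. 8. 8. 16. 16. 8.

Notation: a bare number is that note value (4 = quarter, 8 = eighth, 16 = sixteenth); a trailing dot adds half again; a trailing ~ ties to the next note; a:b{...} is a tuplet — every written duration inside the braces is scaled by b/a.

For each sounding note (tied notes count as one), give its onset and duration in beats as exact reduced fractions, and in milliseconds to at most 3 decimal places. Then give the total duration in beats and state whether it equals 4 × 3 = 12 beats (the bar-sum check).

1) 0.0ms=0b +1111.111ms=3/2b
2) 1111.111ms=3/2b +1111.111ms=3/2b
3) 2222.222ms=3b +555.556ms=3/4b
4) 2777.778ms=15/4b +555.556ms=3/4b
5) 3333.333ms=9/2b +1111.111ms=3/2b
6) 4444.444ms=6b +1111.111ms=3/2b
7) 5555.556ms=15/2b +1111.111ms=3/2b
8) 6666.667ms=9b +555.556ms=3/4b
9) 7222.222ms=39/4b +555.556ms=3/4b
10) 7777.778ms=21/2b +1111.111ms=3/2b
Σ=12b of 12 (81bpm 3/8) — PASS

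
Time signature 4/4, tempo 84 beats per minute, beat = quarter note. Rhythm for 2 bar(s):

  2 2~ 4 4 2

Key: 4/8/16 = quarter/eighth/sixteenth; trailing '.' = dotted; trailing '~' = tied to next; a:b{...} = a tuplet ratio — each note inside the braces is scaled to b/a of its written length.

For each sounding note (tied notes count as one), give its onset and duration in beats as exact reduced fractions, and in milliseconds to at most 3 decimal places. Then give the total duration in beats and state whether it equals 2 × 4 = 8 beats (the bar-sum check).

1) 0.0ms=0b +1428.571ms=2b
2) 1428.571ms=2b +2142.857ms=3b
3) 3571.429ms=5b +714.286ms=1b
4) 4285.714ms=6b +1428.571ms=2b
Σ=8b of 8 (84bpm 4/4) — PASS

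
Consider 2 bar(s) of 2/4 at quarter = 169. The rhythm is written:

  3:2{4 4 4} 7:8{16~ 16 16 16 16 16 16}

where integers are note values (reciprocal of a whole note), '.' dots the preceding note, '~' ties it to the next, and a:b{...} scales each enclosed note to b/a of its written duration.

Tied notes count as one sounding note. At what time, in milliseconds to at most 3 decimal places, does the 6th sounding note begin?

1. 0.0ms @ 0 + 236.686ms (2/3)
2. 236.686ms @ 2/3 + 236.686ms (2/3)
3. 473.373ms @ 4/3 + 236.686ms (2/3)
4. 710.059ms @ 2 + 202.874ms (4/7)
5. 912.933ms @ 18/7 + 101.437ms (2/7)
6. 1014.37ms @ 20/7 + 101.437ms (2/7)
7. 1115.807ms @ 22/7 + 101.437ms (2/7)
8. 1217.244ms @ 24/7 + 101.437ms (2/7)
9. 1318.681ms @ 26/7 + 101.437ms (2/7)

note 6 onset = 20/7b = 1014.37ms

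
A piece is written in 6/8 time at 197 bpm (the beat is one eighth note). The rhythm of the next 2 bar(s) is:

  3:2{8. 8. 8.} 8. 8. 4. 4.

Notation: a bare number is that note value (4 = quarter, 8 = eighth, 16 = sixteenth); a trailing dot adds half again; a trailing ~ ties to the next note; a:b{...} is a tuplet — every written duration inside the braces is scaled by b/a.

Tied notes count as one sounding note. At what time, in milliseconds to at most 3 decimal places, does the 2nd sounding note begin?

1. 0.0ms @ 0 + 304.569ms (1)
2. 304.569ms @ 1 + 304.569ms (1)
3. 609.137ms @ 2 + 304.569ms (1)
4. 913.706ms @ 3 + 456.853ms (3/2)
5. 1370.558ms @ 9/2 + 456.853ms (3/2)
6. 1827.411ms @ 6 + 913.706ms (3)
7. 2741.117ms @ 9 + 913.706ms (3)

note 2 onset = 1b = 304.569ms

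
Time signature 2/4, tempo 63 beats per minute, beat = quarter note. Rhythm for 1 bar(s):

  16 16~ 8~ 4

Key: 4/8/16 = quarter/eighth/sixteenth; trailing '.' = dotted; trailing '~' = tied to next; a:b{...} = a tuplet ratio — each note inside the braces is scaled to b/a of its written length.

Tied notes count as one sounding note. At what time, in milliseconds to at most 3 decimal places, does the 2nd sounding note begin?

note 2 onset = 1/4b = 238.095ms

1. 0.0ms @ 0 + 238.095ms (1/4)
2. 238.095ms @ 1/4 + 1666.667ms (7/4)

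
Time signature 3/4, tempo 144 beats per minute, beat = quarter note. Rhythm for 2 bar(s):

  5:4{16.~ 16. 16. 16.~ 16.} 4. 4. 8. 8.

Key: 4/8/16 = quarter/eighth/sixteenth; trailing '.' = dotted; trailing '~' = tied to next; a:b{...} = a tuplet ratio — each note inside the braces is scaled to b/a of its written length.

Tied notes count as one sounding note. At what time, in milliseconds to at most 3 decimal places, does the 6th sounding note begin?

note 6 onset = 9/2b = 1875.0ms

1. 0.0ms @ 0 + 250.0ms (3/5)
2. 250.0ms @ 3/5 + 125.0ms (3/10)
3. 375.0ms @ 9/10 + 250.0ms (3/5)
4. 625.0ms @ 3/2 + 625.0ms (3/2)
5. 1250.0ms @ 3 + 625.0ms (3/2)
6. 1875.0ms @ 9/2 + 312.5ms (3/4)
7. 2187.5ms @ 21/4 + 312.5ms (3/4)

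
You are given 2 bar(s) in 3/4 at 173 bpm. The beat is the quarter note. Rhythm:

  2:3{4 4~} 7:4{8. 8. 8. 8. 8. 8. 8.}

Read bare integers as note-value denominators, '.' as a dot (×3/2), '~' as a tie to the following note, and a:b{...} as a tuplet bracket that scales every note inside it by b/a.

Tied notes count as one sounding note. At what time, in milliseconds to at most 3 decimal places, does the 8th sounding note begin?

note 8 onset = 39/7b = 1932.287ms

1. 0.0ms @ 0 + 520.231ms (3/2)
2. 520.231ms @ 3/2 + 668.869ms (27/14)
3. 1189.1ms @ 24/7 + 148.637ms (3/7)
4. 1337.737ms @ 27/7 + 148.637ms (3/7)
5. 1486.375ms @ 30/7 + 148.637ms (3/7)
6. 1635.012ms @ 33/7 + 148.637ms (3/7)
7. 1783.65ms @ 36/7 + 148.637ms (3/7)
8. 1932.287ms @ 39/7 + 148.637ms (3/7)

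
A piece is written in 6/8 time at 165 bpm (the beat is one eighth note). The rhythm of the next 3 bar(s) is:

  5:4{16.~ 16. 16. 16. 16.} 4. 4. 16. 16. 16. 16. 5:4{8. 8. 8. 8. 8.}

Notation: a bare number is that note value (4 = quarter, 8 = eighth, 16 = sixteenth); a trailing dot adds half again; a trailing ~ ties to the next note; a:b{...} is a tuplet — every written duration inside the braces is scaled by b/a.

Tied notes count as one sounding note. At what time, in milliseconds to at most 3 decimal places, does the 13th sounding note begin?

1. 0.0ms @ 0 + 436.364ms (6/5)
2. 436.364ms @ 6/5 + 218.182ms (3/5)
3. 654.545ms @ 9/5 + 218.182ms (3/5)
4. 872.727ms @ 12/5 + 218.182ms (3/5)
5. 1090.909ms @ 3 + 1090.909ms (3)
6. 2181.818ms @ 6 + 1090.909ms (3)
7. 3272.727ms @ 9 + 272.727ms (3/4)
8. 3545.455ms @ 39/4 + 272.727ms (3/4)
9. 3818.182ms @ 21/2 + 272.727ms (3/4)
10. 4090.909ms @ 45/4 + 272.727ms (3/4)
11. 4363.636ms @ 12 + 436.364ms (6/5)
12. 4800.0ms @ 66/5 + 436.364ms (6/5)
13. 5236.364ms @ 72/5 + 436.364ms (6/5)
14. 5672.727ms @ 78/5 + 436.364ms (6/5)
15. 6109.091ms @ 84/5 + 436.364ms (6/5)

note 13 onset = 72/5b = 5236.364ms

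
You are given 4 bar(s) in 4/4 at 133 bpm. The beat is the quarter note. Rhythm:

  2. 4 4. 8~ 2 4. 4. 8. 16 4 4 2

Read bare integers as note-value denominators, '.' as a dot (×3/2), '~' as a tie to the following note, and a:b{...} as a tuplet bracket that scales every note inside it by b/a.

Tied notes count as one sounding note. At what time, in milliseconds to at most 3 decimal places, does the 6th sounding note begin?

note 6 onset = 19/2b = 4285.714ms

1. 0.0ms @ 0 + 1353.383ms (3)
2. 1353.383ms @ 3 + 451.128ms (1)
3. 1804.511ms @ 4 + 676.692ms (3/2)
4. 2481.203ms @ 11/2 + 1127.82ms (5/2)
5. 3609.023ms @ 8 + 676.692ms (3/2)
6. 4285.714ms @ 19/2 + 676.692ms (3/2)
7. 4962.406ms @ 11 + 338.346ms (3/4)
8. 5300.752ms @ 47/4 + 112.782ms (1/4)
9. 5413.534ms @ 12 + 451.128ms (1)
10. 5864.662ms @ 13 + 451.128ms (1)
11. 6315.789ms @ 14 + 902.256ms (2)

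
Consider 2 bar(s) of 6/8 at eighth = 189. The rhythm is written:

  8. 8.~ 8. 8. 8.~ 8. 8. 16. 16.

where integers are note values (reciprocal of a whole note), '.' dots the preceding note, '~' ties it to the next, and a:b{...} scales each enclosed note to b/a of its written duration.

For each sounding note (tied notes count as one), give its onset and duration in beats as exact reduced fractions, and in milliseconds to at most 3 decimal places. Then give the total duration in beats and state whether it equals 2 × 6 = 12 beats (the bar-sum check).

1) 0.0ms=0b +476.19ms=3/2b
2) 476.19ms=3/2b +952.381ms=3b
3) 1428.571ms=9/2b +476.19ms=3/2b
4) 1904.762ms=6b +952.381ms=3b
5) 2857.143ms=9b +476.19ms=3/2b
6) 3333.333ms=21/2b +238.095ms=3/4b
7) 3571.429ms=45/4b +238.095ms=3/4b
Σ=12b of 12 (189bpm 6/8) — PASS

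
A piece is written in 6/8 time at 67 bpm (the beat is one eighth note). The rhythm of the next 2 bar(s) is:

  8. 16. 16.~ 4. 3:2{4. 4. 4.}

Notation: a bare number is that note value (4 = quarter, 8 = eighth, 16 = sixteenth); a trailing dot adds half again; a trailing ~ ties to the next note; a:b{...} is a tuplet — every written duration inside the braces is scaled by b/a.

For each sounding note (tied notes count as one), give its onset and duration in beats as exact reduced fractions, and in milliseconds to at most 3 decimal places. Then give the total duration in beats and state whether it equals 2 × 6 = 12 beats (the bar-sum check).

1) 0.0ms=0b +1343.284ms=3/2b
2) 1343.284ms=3/2b +671.642ms=3/4b
3) 2014.925ms=9/4b +3358.209ms=15/4b
4) 5373.134ms=6b +1791.045ms=2b
5) 7164.179ms=8b +1791.045ms=2b
6) 8955.224ms=10b +1791.045ms=2b
Σ=12b of 12 (67bpm 6/8) — PASS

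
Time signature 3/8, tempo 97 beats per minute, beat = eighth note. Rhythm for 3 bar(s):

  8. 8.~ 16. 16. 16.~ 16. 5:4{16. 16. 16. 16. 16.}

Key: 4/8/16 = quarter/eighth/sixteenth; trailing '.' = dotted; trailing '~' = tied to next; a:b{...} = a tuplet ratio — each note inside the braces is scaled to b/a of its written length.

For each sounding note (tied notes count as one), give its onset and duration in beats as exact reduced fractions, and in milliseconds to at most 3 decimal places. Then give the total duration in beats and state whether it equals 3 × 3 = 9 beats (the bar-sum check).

1) 0.0ms=0b +927.835ms=3/2b
2) 927.835ms=3/2b +1391.753ms=9/4b
3) 2319.588ms=15/4b +463.918ms=3/4b
4) 2783.505ms=9/2b +927.835ms=3/2b
5) 3711.34ms=6b +371.134ms=3/5b
6) 4082.474ms=33/5b +371.134ms=3/5b
7) 4453.608ms=36/5b +371.134ms=3/5b
8) 4824.742ms=39/5b +371.134ms=3/5b
9) 5195.876ms=42/5b +371.134ms=3/5b
Σ=9b of 9 (97bpm 3/8) — PASS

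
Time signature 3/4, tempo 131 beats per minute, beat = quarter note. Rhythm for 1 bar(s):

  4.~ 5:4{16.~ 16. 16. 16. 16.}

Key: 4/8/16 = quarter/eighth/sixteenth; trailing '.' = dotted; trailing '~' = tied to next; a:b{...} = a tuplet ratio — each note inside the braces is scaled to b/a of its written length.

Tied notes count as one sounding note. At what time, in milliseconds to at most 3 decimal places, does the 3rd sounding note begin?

1. 0.0ms @ 0 + 961.832ms (21/10)
2. 961.832ms @ 21/10 + 137.405ms (3/10)
3. 1099.237ms @ 12/5 + 137.405ms (3/10)
4. 1236.641ms @ 27/10 + 137.405ms (3/10)

note 3 onset = 12/5b = 1099.237ms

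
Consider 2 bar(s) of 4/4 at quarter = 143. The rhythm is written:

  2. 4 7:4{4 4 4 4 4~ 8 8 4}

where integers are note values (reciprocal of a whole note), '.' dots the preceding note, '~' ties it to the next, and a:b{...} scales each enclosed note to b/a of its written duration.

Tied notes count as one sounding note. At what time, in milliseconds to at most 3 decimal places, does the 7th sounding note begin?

1. 0.0ms @ 0 + 1258.741ms (3)
2. 1258.741ms @ 3 + 419.58ms (1)
3. 1678.322ms @ 4 + 239.76ms (4/7)
4. 1918.082ms @ 32/7 + 239.76ms (4/7)
5. 2157.842ms @ 36/7 + 239.76ms (4/7)
6. 2397.602ms @ 40/7 + 239.76ms (4/7)
7. 2637.363ms @ 44/7 + 359.64ms (6/7)
8. 2997.003ms @ 50/7 + 119.88ms (2/7)
9. 3116.883ms @ 52/7 + 239.76ms (4/7)

note 7 onset = 44/7b = 2637.363ms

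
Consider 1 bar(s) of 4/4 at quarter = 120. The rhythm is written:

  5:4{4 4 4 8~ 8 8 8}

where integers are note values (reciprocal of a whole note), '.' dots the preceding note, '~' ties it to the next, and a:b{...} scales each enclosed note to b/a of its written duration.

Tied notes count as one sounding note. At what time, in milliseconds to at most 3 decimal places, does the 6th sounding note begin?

1. 0.0ms @ 0 + 400.0ms (4/5)
2. 400.0ms @ 4/5 + 400.0ms (4/5)
3. 800.0ms @ 8/5 + 400.0ms (4/5)
4. 1200.0ms @ 12/5 + 400.0ms (4/5)
5. 1600.0ms @ 16/5 + 200.0ms (2/5)
6. 1800.0ms @ 18/5 + 200.0ms (2/5)

note 6 onset = 18/5b = 1800.0ms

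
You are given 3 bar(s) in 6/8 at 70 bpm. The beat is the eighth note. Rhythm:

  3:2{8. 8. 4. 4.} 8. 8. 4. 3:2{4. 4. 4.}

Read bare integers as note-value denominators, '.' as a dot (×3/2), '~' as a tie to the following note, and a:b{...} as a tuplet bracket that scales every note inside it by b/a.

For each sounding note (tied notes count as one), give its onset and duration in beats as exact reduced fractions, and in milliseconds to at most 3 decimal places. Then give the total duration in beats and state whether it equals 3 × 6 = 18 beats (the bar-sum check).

1) 0.0ms=0b +857.143ms=1b
2) 857.143ms=1b +857.143ms=1b
3) 1714.286ms=2b +1714.286ms=2b
4) 3428.571ms=4b +1714.286ms=2b
5) 5142.857ms=6b +1285.714ms=3/2b
6) 6428.571ms=15/2b +1285.714ms=3/2b
7) 7714.286ms=9b +2571.429ms=3b
8) 10285.714ms=12b +1714.286ms=2b
9) 12000.0ms=14b +1714.286ms=2b
10) 13714.286ms=16b +1714.286ms=2b
Σ=18b of 18 (70bpm 6/8) — PASS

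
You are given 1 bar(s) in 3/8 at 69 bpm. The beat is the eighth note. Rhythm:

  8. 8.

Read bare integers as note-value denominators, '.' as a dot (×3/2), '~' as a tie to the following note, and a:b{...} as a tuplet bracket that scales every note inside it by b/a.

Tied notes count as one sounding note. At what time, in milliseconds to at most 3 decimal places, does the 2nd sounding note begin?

1. 0.0ms @ 0 + 1304.348ms (3/2)
2. 1304.348ms @ 3/2 + 1304.348ms (3/2)

note 2 onset = 3/2b = 1304.348ms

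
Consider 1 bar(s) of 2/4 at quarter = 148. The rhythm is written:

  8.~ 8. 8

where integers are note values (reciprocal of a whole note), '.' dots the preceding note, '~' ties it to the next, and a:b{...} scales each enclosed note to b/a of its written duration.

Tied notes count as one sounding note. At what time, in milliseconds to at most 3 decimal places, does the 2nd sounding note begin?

note 2 onset = 3/2b = 608.108ms

1. 0.0ms @ 0 + 608.108ms (3/2)
2. 608.108ms @ 3/2 + 202.703ms (1/2)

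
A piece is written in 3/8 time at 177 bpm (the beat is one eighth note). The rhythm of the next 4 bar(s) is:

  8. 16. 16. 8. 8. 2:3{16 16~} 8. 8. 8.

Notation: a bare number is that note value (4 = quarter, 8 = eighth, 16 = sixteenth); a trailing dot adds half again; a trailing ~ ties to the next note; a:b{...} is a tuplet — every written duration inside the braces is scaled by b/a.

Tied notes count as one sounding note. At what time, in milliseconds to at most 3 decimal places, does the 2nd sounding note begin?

note 2 onset = 3/2b = 508.475ms

1. 0.0ms @ 0 + 508.475ms (3/2)
2. 508.475ms @ 3/2 + 254.237ms (3/4)
3. 762.712ms @ 9/4 + 254.237ms (3/4)
4. 1016.949ms @ 3 + 508.475ms (3/2)
5. 1525.424ms @ 9/2 + 508.475ms (3/2)
6. 2033.898ms @ 6 + 254.237ms (3/4)
7. 2288.136ms @ 27/4 + 762.712ms (9/4)
8. 3050.847ms @ 9 + 508.475ms (3/2)
9. 3559.322ms @ 21/2 + 508.475ms (3/2)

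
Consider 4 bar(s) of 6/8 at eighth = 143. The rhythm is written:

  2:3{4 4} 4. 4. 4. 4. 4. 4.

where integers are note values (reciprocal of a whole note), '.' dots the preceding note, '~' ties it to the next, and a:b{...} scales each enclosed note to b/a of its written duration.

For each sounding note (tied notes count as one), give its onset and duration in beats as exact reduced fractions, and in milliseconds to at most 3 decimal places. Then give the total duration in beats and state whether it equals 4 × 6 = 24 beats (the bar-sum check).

1) 0.0ms=0b +1258.741ms=3b
2) 1258.741ms=3b +1258.741ms=3b
3) 2517.483ms=6b +1258.741ms=3b
4) 3776.224ms=9b +1258.741ms=3b
5) 5034.965ms=12b +1258.741ms=3b
6) 6293.706ms=15b +1258.741ms=3b
7) 7552.448ms=18b +1258.741ms=3b
8) 8811.189ms=21b +1258.741ms=3b
Σ=24b of 24 (143bpm 6/8) — PASS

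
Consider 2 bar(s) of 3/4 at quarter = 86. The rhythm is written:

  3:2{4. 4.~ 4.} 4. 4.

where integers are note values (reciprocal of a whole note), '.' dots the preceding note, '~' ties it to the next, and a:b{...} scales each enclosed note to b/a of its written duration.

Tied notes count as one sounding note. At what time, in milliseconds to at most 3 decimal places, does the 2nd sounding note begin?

note 2 onset = 1b = 697.674ms

1. 0.0ms @ 0 + 697.674ms (1)
2. 697.674ms @ 1 + 1395.349ms (2)
3. 2093.023ms @ 3 + 1046.512ms (3/2)
4. 3139.535ms @ 9/2 + 1046.512ms (3/2)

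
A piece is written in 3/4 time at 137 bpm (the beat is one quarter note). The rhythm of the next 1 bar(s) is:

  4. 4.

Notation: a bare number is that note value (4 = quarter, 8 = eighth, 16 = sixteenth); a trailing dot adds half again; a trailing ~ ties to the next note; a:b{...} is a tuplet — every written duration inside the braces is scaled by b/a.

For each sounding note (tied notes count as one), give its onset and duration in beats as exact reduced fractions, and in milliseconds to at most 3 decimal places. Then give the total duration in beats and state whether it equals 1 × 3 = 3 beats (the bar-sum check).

1) 0.0ms=0b +656.934ms=3/2b
2) 656.934ms=3/2b +656.934ms=3/2b
Σ=3b of 3 (137bpm 3/4) — PASS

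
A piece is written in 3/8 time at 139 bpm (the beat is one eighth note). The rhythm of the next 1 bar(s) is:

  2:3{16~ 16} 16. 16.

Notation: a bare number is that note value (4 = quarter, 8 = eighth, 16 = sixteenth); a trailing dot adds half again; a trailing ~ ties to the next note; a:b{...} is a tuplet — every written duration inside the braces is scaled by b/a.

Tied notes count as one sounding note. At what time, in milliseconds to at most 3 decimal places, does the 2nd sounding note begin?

1. 0.0ms @ 0 + 647.482ms (3/2)
2. 647.482ms @ 3/2 + 323.741ms (3/4)
3. 971.223ms @ 9/4 + 323.741ms (3/4)

note 2 onset = 3/2b = 647.482ms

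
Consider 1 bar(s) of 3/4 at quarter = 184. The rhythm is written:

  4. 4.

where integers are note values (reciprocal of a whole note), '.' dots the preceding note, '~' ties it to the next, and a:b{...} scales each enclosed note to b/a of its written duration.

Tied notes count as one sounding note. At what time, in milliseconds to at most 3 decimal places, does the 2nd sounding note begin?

1. 0.0ms @ 0 + 489.13ms (3/2)
2. 489.13ms @ 3/2 + 489.13ms (3/2)

note 2 onset = 3/2b = 489.13ms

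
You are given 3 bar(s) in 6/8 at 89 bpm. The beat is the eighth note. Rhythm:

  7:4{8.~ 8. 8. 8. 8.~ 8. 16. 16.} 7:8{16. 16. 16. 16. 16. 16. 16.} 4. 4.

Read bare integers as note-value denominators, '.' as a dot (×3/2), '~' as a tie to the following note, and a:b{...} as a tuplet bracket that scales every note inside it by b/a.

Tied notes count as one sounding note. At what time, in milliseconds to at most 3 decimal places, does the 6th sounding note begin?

1. 0.0ms @ 0 + 1155.698ms (12/7)
2. 1155.698ms @ 12/7 + 577.849ms (6/7)
3. 1733.547ms @ 18/7 + 577.849ms (6/7)
4. 2311.396ms @ 24/7 + 1155.698ms (12/7)
5. 3467.095ms @ 36/7 + 288.925ms (3/7)
6. 3756.019ms @ 39/7 + 288.925ms (3/7)
7. 4044.944ms @ 6 + 577.849ms (6/7)
8. 4622.793ms @ 48/7 + 577.849ms (6/7)
9. 5200.642ms @ 54/7 + 577.849ms (6/7)
10. 5778.491ms @ 60/7 + 577.849ms (6/7)
11. 6356.34ms @ 66/7 + 577.849ms (6/7)
12. 6934.189ms @ 72/7 + 577.849ms (6/7)
13. 7512.039ms @ 78/7 + 577.849ms (6/7)
14. 8089.888ms @ 12 + 2022.472ms (3)
15. 10112.36ms @ 15 + 2022.472ms (3)

note 6 onset = 39/7b = 3756.019ms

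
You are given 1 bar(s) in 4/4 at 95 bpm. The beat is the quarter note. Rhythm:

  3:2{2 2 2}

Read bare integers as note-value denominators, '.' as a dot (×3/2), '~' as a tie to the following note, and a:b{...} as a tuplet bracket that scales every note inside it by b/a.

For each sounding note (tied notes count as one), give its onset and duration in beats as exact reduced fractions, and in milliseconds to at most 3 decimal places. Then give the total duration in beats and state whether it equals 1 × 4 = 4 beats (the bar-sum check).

1) 0.0ms=0b +842.105ms=4/3b
2) 842.105ms=4/3b +842.105ms=4/3b
3) 1684.211ms=8/3b +842.105ms=4/3b
Σ=4b of 4 (95bpm 4/4) — PASS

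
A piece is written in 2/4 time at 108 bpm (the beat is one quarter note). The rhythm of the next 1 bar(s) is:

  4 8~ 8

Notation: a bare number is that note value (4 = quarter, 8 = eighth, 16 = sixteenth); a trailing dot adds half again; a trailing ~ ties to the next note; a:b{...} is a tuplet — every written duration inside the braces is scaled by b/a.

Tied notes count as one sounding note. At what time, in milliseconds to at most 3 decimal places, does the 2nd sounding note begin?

1. 0.0ms @ 0 + 555.556ms (1)
2. 555.556ms @ 1 + 555.556ms (1)

note 2 onset = 1b = 555.556ms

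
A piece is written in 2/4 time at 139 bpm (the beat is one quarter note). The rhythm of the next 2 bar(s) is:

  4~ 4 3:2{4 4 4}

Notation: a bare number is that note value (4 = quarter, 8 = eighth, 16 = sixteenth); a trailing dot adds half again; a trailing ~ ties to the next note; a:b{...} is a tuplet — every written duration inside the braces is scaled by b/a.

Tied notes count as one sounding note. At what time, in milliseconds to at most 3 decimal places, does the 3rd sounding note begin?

note 3 onset = 8/3b = 1151.079ms

1. 0.0ms @ 0 + 863.309ms (2)
2. 863.309ms @ 2 + 287.77ms (2/3)
3. 1151.079ms @ 8/3 + 287.77ms (2/3)
4. 1438.849ms @ 10/3 + 287.77ms (2/3)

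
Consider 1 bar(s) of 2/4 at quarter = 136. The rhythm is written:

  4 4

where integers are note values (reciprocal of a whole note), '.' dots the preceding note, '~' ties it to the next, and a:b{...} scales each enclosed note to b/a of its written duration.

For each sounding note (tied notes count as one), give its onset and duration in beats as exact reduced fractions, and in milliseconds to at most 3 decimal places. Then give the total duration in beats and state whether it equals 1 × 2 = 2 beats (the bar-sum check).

1) 0.0ms=0b +441.176ms=1b
2) 441.176ms=1b +441.176ms=1b
Σ=2b of 2 (136bpm 2/4) — PASS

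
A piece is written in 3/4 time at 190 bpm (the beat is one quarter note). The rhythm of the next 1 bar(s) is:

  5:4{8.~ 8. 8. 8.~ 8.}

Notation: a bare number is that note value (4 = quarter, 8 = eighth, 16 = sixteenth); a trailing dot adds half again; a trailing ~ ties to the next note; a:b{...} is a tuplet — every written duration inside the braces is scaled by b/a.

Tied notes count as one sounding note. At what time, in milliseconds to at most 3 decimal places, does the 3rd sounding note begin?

1. 0.0ms @ 0 + 378.947ms (6/5)
2. 378.947ms @ 6/5 + 189.474ms (3/5)
3. 568.421ms @ 9/5 + 378.947ms (6/5)

note 3 onset = 9/5b = 568.421ms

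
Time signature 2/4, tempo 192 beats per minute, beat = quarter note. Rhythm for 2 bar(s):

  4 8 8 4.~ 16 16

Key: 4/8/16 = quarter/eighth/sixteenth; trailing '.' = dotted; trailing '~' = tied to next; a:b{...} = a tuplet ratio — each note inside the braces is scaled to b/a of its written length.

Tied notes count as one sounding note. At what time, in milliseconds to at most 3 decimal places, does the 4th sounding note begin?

note 4 onset = 2b = 625.0ms

1. 0.0ms @ 0 + 312.5ms (1)
2. 312.5ms @ 1 + 156.25ms (1/2)
3. 468.75ms @ 3/2 + 156.25ms (1/2)
4. 625.0ms @ 2 + 546.875ms (7/4)
5. 1171.875ms @ 15/4 + 78.125ms (1/4)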